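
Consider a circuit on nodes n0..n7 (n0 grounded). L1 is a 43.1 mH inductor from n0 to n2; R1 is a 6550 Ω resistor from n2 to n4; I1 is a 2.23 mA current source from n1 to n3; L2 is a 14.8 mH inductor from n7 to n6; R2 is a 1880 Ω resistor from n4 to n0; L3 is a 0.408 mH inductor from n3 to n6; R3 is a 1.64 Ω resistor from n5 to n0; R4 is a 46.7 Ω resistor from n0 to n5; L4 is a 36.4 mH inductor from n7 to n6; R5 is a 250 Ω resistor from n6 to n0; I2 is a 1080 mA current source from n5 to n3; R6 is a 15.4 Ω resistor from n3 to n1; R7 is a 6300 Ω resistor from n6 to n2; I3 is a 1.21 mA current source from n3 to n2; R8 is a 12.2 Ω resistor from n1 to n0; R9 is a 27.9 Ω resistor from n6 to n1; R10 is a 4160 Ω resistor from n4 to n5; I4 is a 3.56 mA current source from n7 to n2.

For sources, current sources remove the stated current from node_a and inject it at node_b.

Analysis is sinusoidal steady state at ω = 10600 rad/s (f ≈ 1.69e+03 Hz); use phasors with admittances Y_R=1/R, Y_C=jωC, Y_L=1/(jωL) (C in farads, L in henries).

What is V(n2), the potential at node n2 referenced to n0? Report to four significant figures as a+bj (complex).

0.5576+3.648j V

MNA unknowns: 7 node voltages V₁..V_7
L1: Y=0.000-0.002189j on G[0,2]
R1: Y=0.0001527+0.000j on G[2,4]
I1: z[1]−=0.00223, z[3]+=0.00223
L2: Y=0.000-0.006374j on G[7,6]
R2: Y=0.0005319+0.000j on G[4,0]
L3: Y=0.000-0.2312j on G[3,6]
R3: Y=0.6098+0.000j on G[5,0]
R4: Y=0.02141+0.000j on G[0,5]
L4: Y=0.000-0.002592j on G[7,6]
R5: Y=0.004000+0.000j on G[6,0]
I2: z[5]−=1.08, z[3]+=1.08
R6: Y=0.06494+0.000j on G[3,1]
R7: Y=0.0001587+0.000j on G[6,2]
I3: z[3]−=0.00121, z[2]+=0.00121
R8: Y=0.08197+0.000j on G[1,0]
R9: Y=0.03584+0.000j on G[6,1]
R10: Y=0.0002404+0.000j on G[4,5]
I4: z[7]−=0.00356, z[2]+=0.00356
solve → V1=12.02+0.06345j, V2=0.5576+3.648j, V3=21.89+0.7920j, V4=-0.3525+0.6022j, V5=-1.711+0.0002292j, V6=21.68-1.111j, V7=21.68-1.508j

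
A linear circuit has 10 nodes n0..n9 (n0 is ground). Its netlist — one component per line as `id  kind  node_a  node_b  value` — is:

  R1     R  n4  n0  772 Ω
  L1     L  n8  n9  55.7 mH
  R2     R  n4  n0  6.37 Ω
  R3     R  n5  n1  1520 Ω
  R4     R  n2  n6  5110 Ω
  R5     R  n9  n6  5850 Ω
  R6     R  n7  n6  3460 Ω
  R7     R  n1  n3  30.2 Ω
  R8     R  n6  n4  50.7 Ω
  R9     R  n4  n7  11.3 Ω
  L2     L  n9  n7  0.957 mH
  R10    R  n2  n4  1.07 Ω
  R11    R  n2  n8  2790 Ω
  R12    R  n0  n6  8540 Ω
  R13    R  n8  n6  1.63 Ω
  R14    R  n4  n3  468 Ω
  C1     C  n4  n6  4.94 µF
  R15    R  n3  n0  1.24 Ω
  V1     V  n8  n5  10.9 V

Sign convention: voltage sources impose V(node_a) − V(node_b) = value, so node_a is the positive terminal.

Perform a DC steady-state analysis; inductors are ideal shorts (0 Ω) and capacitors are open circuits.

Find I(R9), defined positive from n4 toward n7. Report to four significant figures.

Element admittances at DC:
  Y(R1) = 0.001295 S between n4,n0
  L1: short n8↔n9 (DC inductor)
  Y(R2) = 0.1570 S between n4,n0
  Y(R3) = 0.0006579 S between n5,n1
  Y(R4) = 0.0001957 S between n2,n6
  Y(R5) = 0.0001709 S between n9,n6
  Y(R6) = 0.0002890 S between n7,n6
  Y(R7) = 0.03311 S between n1,n3
  Y(R8) = 0.01972 S between n6,n4
  Y(R9) = 0.08850 S between n4,n7
  L2: short n9↔n7 (DC inductor)
  Y(R10) = 0.9346 S between n2,n4
  Y(R11) = 0.0003584 S between n2,n8
  Y(R12) = 0.0001171 S between n0,n6
  Y(R13) = 0.6135 S between n8,n6
  Y(R14) = 0.002137 S between n4,n3
  Y(C1) = 0.000 S between n4,n6
  Y(R15) = 0.8065 S between n3,n0
  V1: constraint V(n8)−V(n5) = 10.9
Assemble and solve the 12×12 MNA system:
  V(n1)=-0.2186  V(n2)=0.04321  V(n3)=-0.008489  V(n4)=0.04318  V(n5)=-10.79  V(n6)=0.1054  V(n7)=0.1074  V(n8)=0.1074  V(n9)=0.1074
  i(L1)=0.005684  i(L2)=0.005683  i(V1)=-0.006957

-0.005683 A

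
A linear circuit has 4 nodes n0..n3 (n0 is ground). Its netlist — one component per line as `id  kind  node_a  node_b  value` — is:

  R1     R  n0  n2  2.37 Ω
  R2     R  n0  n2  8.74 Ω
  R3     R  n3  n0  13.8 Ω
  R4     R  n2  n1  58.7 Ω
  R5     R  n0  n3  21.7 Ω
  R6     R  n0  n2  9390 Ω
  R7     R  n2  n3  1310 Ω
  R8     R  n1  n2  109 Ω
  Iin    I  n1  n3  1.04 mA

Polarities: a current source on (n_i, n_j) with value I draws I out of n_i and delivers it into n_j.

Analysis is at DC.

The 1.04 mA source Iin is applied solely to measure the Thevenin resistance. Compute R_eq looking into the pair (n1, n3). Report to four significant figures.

R_eq = 48.37 Ω

MNA unknowns: 3 node voltages V₁..V_3
R1: Y=0.4219 on G[0,2]
R2: Y=0.1144 on G[0,2]
R3: Y=0.07246 on G[3,0]
R4: Y=0.01704 on G[2,1]
R5: Y=0.04608 on G[0,3]
R6: Y=0.0001065 on G[0,2]
R7: Y=0.0007634 on G[2,3]
R8: Y=0.009174 on G[1,2]
Iin: z[1]−=0.00104, z[3]+=0.00104
solve → V1=-0.04160, V2=-0.001923, V3=0.008704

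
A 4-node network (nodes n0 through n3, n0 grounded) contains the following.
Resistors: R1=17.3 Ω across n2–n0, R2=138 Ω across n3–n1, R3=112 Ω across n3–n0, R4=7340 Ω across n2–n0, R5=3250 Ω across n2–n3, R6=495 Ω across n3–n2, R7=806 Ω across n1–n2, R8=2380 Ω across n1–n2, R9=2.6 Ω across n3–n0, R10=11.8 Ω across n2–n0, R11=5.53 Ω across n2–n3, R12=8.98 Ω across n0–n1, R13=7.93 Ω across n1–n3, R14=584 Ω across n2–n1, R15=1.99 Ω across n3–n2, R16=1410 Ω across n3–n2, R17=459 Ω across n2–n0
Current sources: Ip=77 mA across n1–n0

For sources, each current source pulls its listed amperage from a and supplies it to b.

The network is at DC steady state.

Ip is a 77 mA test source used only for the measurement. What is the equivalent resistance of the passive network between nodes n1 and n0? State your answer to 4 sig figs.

Apply KCL at each of the 3 non-ground nodes and solve the resulting linear system.
Node n1: branches {R2, R7, R8, R12, R13, R14, Ip} → V_1 = -0.3508
Node n2: branches {R1, R4, R5, R6, R7, R8, R10, R11, R14, R15, R16, R17} → V_2 = -0.06194
Node n3: branches {R2, R3, R5, R6, R9, R11, R13, R15, R16} → V_3 = -0.07360

R_eq = 4.556 Ω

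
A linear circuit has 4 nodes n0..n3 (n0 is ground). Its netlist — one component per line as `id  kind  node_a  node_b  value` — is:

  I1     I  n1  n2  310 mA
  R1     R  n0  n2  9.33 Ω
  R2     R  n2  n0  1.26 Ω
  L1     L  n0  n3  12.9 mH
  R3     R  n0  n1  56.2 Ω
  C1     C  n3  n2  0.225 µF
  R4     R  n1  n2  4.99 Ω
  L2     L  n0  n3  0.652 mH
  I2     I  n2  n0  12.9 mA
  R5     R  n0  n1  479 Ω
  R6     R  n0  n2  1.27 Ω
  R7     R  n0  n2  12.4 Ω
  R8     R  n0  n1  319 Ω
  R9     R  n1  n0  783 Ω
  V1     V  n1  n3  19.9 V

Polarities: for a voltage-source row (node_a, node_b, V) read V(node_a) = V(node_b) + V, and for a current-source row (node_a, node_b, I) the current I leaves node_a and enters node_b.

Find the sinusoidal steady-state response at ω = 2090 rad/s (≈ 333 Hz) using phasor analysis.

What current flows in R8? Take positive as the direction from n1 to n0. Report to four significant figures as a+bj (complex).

MNA unknowns: 3 node voltages V₁..V_3 plus 1 source current (V1)
I1: z[1]−=0.31, z[2]+=0.31
R1: Y=0.1072+0.000j on G[0,2]
R2: Y=0.7937+0.000j on G[2,0]
L1: Y=0.000-0.03709j on G[0,3]
R3: Y=0.01779+0.000j on G[0,1]
C1: Y=0.000+0.0004702j on G[3,2]
R4: Y=0.2004+0.000j on G[1,2]
L2: Y=0.000-0.7338j on G[0,3]
I2: z[2]−=0.0129, z[0]+=0.0129
R5: Y=0.002088+0.000j on G[0,1]
R6: Y=0.7874+0.000j on G[0,2]
R7: Y=0.08065+0.000j on G[0,2]
R8: Y=0.003135+0.000j on G[0,1]
R9: Y=0.001277+0.000j on G[1,0]
V1: row V1−V3=19.9, i_V1 at 1,3
solve → V1=18.50-5.269j, V2=2.035-0.5370j, V3=-1.398-5.269j
aux → i_V1=-4.059+1.076j

0.05800-0.01652j A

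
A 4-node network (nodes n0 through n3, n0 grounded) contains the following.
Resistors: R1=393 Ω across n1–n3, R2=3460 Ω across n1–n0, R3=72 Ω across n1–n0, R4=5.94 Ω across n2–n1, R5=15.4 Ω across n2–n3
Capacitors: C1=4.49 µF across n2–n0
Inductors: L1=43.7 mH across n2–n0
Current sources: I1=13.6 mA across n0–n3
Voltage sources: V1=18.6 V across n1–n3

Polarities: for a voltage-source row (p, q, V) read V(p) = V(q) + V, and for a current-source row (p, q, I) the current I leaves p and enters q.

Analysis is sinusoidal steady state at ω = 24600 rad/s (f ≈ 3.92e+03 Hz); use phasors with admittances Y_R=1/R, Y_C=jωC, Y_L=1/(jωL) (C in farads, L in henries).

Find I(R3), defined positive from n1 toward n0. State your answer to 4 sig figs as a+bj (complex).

0.06774+0.006641j A

Apply KCL at each of the 3 non-ground nodes and solve the resulting linear system.
Node n1: branches {R1, R2, R3, R4, V1} → V_1 = 4.877+0.4781j
Node n2: branches {C1, R4, L1, R5} → V_2 = -0.06190+0.5072j
Node n3: branches {R1, R5, I1, V1} → V_3 = -13.72+0.4781j
Source currents: i(V1)=-0.9480-0.001887j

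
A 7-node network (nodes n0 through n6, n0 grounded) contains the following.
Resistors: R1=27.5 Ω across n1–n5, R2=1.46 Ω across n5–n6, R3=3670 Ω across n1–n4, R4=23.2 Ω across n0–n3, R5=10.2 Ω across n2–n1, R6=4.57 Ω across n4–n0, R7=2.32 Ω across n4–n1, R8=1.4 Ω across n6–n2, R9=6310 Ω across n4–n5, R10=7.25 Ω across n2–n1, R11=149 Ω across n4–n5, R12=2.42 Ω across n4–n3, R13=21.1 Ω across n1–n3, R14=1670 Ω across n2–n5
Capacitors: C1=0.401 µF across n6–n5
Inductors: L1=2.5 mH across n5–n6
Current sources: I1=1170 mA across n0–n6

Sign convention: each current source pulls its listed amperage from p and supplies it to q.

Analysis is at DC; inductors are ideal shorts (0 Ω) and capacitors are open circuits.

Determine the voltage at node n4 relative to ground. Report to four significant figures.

Apply KCL at each of the 6 non-ground nodes and solve the resulting linear system.
Node n1: branches {R1, R3, R5, R7, R10, R13} → V_1 = 6.814
Node n2: branches {R5, R8, R10, R14} → V_2 = 10.75
Node n3: branches {R4, R12, R13} → V_3 = 4.328
Node n4: branches {R3, R6, R7, R9, R11, R12} → V_4 = 4.494
Node n5: branches {R1, R2, C1, R9, R11, L1, R14} → V_5 = 12.04
Node n6: branches {R2, C1, R8, L1, I1} → V_6 = 12.04
Source currents: i(L1)=-0.2428

4.494 V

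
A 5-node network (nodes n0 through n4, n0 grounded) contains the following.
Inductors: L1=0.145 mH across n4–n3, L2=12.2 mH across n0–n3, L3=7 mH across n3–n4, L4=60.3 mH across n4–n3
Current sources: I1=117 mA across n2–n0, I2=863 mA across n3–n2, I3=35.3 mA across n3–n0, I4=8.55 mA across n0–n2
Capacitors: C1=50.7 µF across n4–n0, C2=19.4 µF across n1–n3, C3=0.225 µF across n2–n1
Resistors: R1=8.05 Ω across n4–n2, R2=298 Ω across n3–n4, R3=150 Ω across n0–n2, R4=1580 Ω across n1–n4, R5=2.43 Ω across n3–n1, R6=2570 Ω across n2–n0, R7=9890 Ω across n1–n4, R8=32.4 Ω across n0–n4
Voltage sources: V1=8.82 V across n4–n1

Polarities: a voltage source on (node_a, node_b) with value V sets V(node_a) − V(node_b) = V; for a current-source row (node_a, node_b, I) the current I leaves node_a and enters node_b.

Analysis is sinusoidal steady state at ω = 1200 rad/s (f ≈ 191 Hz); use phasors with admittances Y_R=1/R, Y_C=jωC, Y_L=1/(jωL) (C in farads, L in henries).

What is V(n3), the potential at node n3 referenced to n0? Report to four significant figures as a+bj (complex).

Element admittances at ω=1200 rad/s:
  Y(L1) = 0.000-5.747j S between n4,n3
  I1: injects 0.117 A into n0 (from n2)
  I2: injects 0.863 A into n2 (from n3)
  Y(C1) = 0.000+0.06084j S between n4,n0
  I3: injects 0.0353 A into n0 (from n3)
  Y(L2) = 0.000-0.06831j S between n0,n3
  Y(R1) = 0.1242+0.000j S between n4,n2
  I4: injects 0.00855 A into n2 (from n0)
  Y(C2) = 0.000+0.02328j S between n1,n3
  Y(L3) = 0.000-0.1190j S between n3,n4
  Y(R2) = 0.003356+0.000j S between n3,n4
  Y(R3) = 0.006667+0.000j S between n0,n2
  Y(C3) = 0.000+0.0002700j S between n2,n1
  Y(R4) = 0.0006329+0.000j S between n1,n4
  Y(R5) = 0.4115+0.000j S between n3,n1
  Y(R6) = 0.0003891+0.000j S between n2,n0
  Y(L4) = 0.000-0.01382j S between n4,n3
  Y(R7) = 0.0001011+0.000j S between n1,n4
  Y(R8) = 0.03086+0.000j S between n0,n4
  V1: constraint V(n4)−V(n1) = 8.82
Assemble and solve the 5×5 MNA system:
  V(n1)=-12.22-0.6334j  V(n2)=2.527-0.6297j  V(n3)=-3.383-1.392j  V(n4)=-3.404-0.6334j
  i(V1)=-3.662+0.1023j

-3.383-1.392j V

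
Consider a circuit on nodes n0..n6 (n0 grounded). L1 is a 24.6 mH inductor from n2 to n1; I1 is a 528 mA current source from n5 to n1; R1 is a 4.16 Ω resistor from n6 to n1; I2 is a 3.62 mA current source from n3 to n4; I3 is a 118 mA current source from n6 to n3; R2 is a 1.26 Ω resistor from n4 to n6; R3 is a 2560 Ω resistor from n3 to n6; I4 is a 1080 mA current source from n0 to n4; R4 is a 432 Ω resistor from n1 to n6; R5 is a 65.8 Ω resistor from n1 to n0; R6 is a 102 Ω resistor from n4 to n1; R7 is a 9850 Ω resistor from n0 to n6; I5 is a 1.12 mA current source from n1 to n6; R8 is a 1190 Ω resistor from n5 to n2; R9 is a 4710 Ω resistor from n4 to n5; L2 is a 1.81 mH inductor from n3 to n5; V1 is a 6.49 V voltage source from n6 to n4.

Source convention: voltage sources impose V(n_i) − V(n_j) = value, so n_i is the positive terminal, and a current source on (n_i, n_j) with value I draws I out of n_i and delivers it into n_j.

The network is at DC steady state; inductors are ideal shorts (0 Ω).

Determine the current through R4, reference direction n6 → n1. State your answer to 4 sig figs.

Element admittances at DC:
  L1: short n2↔n1 (DC inductor)
  I1: injects 0.528 A into n1 (from n5)
  Y(R1) = 0.2404 S between n6,n1
  I2: injects 0.00362 A into n4 (from n3)
  I3: injects 0.118 A into n3 (from n6)
  Y(R2) = 0.7937 S between n4,n6
  Y(R3) = 0.0003906 S between n3,n6
  I4: injects 1.08 A into n4 (from n0)
  Y(R4) = 0.002315 S between n1,n6
  Y(R5) = 0.01520 S between n1,n0
  Y(R6) = 0.009804 S between n4,n1
  Y(R7) = 0.0001015 S between n0,n6
  I5: injects 0.00112 A into n6 (from n1)
  Y(R8) = 0.0008403 S between n5,n2
  Y(R9) = 0.0002123 S between n4,n5
  L2: short n3↔n5 (DC inductor)
  V1: constraint V(n6)−V(n4) = 6.49
Assemble and solve the 9×9 MNA system:
  V(n1)=70.57  V(n2)=70.57  V(n3)=-215.6  V(n4)=67.45  V(n5)=-215.6  V(n6)=73.94
  i(L1)=-0.2404  i(L2)=0.2275  i(V1)=-6.205

0.007789 A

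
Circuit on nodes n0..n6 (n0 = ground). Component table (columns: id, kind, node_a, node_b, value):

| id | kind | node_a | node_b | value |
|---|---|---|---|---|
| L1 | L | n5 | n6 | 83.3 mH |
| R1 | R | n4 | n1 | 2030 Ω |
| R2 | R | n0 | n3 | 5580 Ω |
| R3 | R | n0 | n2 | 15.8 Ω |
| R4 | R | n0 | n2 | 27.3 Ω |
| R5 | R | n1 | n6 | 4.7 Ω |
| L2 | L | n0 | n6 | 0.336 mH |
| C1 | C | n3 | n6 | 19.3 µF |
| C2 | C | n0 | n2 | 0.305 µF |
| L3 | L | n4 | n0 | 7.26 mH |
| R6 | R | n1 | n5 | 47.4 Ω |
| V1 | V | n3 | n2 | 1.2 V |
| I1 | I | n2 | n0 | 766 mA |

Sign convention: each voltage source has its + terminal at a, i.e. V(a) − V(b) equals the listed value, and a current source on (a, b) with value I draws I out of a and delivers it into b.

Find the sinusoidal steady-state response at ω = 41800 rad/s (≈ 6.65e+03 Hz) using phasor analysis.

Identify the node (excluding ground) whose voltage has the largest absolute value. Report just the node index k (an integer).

2

Element admittances at ω=41800 rad/s:
  Y(L1) = 0.000-0.0002872j S between n5,n6
  Y(R1) = 0.0004926+0.000j S between n4,n1
  Y(R2) = 0.0001792+0.000j S between n0,n3
  Y(R3) = 0.06329+0.000j S between n0,n2
  Y(R4) = 0.03663+0.000j S between n0,n2
  Y(R5) = 0.2128+0.000j S between n1,n6
  Y(L2) = 0.000-0.07120j S between n0,n6
  Y(C1) = 0.000+0.8067j S between n3,n6
  Y(C2) = 0.000+0.01275j S between n0,n2
  Y(L3) = 0.000-0.003295j S between n4,n0
  Y(R6) = 0.02110+0.000j S between n1,n5
  V1: constraint V(n3)−V(n2) = 1.2
  I1: injects 0.766 A into n0 (from n2)
Assemble and solve the 7×7 MNA system:
  V(n1)=-5.011-3.097j  V(n2)=-5.781-2.825j  V(n3)=-4.581-2.825j  V(n4)=0.3433-0.8004j  V(n5)=-5.011-3.097j  V(n6)=-5.023-3.102j
  i(V1)=0.2244-0.3560j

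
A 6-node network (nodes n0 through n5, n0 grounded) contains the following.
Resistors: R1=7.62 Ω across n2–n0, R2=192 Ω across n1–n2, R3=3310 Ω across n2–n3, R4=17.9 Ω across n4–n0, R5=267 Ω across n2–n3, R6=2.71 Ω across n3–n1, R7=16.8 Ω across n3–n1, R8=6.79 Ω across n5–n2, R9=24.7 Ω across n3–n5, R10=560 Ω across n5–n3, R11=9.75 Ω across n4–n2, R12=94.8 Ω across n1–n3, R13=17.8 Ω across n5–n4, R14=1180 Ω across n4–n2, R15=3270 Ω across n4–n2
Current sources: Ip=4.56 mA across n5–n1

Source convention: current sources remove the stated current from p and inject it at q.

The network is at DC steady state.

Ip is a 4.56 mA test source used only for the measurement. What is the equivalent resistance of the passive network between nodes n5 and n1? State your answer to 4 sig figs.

R_eq = 21.41 Ω

Element admittances at DC:
  Y(R1) = 0.1312 S between n2,n0
  Y(R2) = 0.005208 S between n1,n2
  Y(R3) = 0.0003021 S between n2,n3
  Y(R4) = 0.05587 S between n4,n0
  Y(R5) = 0.003745 S between n2,n3
  Y(R6) = 0.3690 S between n3,n1
  Y(R7) = 0.05952 S between n3,n1
  Y(R8) = 0.1473 S between n5,n2
  Y(R9) = 0.04049 S between n3,n5
  Y(R10) = 0.001786 S between n5,n3
  Y(R11) = 0.1026 S between n4,n2
  Y(R12) = 0.01055 S between n1,n3
  Y(R13) = 0.05618 S between n5,n4
  Y(R14) = 0.0008475 S between n4,n2
  Y(R15) = 0.0003058 S between n4,n2
  Ip: injects 0.00456 A into n1 (from n5)
Assemble and solve the 5×5 MNA system:
  V(n1)=0.09360  V(n2)=0.0003707  V(n3)=0.08432  V(n4)=-0.0008708  V(n5)=-0.004029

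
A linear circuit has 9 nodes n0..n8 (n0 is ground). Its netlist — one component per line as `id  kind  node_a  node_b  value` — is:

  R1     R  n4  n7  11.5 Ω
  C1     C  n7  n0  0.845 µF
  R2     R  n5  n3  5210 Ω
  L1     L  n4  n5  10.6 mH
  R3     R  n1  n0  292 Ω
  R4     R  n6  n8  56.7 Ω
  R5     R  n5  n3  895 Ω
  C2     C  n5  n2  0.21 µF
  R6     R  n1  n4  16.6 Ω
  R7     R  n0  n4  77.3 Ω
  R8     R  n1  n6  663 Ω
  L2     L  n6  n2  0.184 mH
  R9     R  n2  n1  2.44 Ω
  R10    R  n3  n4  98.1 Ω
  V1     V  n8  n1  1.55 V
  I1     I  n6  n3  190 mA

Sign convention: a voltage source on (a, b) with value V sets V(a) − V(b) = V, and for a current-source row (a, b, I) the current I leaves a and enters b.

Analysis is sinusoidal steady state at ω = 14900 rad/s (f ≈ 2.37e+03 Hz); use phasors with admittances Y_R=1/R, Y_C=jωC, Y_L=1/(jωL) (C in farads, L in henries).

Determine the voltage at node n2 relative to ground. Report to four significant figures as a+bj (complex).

-3.227+0.1907j V

Element admittances at ω=14900 rad/s:
  Y(R1) = 0.08696+0.000j S between n4,n7
  Y(C1) = 0.000+0.01259j S between n7,n0
  Y(R2) = 0.0001919+0.000j S between n5,n3
  Y(L1) = 0.000-0.006332j S between n4,n5
  Y(R3) = 0.003425+0.000j S between n1,n0
  Y(R4) = 0.01764+0.000j S between n6,n8
  Y(R5) = 0.001117+0.000j S between n5,n3
  Y(C2) = 0.000+0.003129j S between n5,n2
  Y(R6) = 0.06024+0.000j S between n1,n4
  Y(R7) = 0.01294+0.000j S between n0,n4
  Y(R8) = 0.001508+0.000j S between n1,n6
  Y(L2) = 0.000-0.3648j S between n6,n2
  Y(R9) = 0.4098+0.000j S between n2,n1
  Y(R10) = 0.01019+0.000j S between n3,n4
  V1: constraint V(n8)−V(n1) = 1.55
  I1: injects 0.19 A into n3 (from n6)
Assemble and solve the 9×9 MNA system:
  V(n1)=-2.821+0.1083j  V(n2)=-3.227+0.1907j  V(n3)=17.47+0.1614j  V(n4)=0.3732-0.3378j  V(n5)=5.480+4.048j  V(n6)=-3.245-0.2329j  V(n7)=0.3176-0.3838j  V(n8)=-1.271+0.1083j
  i(V1)=-0.03482-0.006019j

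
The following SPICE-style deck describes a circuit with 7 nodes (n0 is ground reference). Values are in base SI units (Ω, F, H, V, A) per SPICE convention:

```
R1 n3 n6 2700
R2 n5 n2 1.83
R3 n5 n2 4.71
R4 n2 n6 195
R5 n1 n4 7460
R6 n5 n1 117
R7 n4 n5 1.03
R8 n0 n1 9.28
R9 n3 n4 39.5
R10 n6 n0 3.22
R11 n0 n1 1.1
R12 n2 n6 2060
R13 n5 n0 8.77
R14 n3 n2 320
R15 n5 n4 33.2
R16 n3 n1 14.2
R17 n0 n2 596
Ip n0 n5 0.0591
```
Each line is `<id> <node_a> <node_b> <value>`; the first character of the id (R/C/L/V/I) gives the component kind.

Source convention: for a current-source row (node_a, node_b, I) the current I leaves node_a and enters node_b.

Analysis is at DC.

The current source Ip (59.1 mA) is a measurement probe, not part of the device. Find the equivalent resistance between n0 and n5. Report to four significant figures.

R_eq = 6.713 Ω

Apply KCL at each of the 6 non-ground nodes and solve the resulting linear system.
Node n1: branches {R5, R6, R8, R11, R16} → V_1 = 0.01082
Node n2: branches {R2, R3, R4, R12, R14, R17} → V_2 = 0.3919
Node n3: branches {R1, R9, R14, R16} → V_3 = 0.1195
Node n4: branches {R5, R7, R9, R15} → V_4 = 0.3898
Node n5: branches {R2, R3, R6, R7, R13, R15, Ip} → V_5 = 0.3967
Node n6: branches {R1, R4, R10, R12} → V_6 = 0.007090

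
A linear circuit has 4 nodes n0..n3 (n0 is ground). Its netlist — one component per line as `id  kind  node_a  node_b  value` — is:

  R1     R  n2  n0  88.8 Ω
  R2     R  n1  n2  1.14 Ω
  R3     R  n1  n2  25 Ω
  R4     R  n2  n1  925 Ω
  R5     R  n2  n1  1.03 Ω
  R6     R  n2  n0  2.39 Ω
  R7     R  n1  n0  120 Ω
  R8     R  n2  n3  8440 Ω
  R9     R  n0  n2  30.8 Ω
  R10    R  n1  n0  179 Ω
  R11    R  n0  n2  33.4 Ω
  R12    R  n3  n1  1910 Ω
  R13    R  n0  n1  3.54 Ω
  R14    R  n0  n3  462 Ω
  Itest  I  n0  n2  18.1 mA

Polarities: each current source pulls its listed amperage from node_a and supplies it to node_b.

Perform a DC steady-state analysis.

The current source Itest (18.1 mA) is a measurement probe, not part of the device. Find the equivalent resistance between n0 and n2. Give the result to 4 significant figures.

MNA unknowns: 3 node voltages V₁..V_3
R1: Y=0.01126 on G[2,0]
R2: Y=0.8772 on G[1,2]
R3: Y=0.04000 on G[1,2]
R4: Y=0.001081 on G[2,1]
R5: Y=0.9709 on G[2,1]
R6: Y=0.4184 on G[2,0]
R7: Y=0.008333 on G[1,0]
R8: Y=0.0001185 on G[2,3]
R9: Y=0.03247 on G[0,2]
R10: Y=0.005587 on G[1,0]
R11: Y=0.02994 on G[0,2]
R12: Y=0.0005236 on G[3,1]
R13: Y=0.2825 on G[0,1]
R14: Y=0.002165 on G[0,3]
Itest: z[0]−=0.0181, z[2]+=0.0181
solve → V1=0.02089, V2=0.02418, V3=0.004918

R_eq = 1.336 Ω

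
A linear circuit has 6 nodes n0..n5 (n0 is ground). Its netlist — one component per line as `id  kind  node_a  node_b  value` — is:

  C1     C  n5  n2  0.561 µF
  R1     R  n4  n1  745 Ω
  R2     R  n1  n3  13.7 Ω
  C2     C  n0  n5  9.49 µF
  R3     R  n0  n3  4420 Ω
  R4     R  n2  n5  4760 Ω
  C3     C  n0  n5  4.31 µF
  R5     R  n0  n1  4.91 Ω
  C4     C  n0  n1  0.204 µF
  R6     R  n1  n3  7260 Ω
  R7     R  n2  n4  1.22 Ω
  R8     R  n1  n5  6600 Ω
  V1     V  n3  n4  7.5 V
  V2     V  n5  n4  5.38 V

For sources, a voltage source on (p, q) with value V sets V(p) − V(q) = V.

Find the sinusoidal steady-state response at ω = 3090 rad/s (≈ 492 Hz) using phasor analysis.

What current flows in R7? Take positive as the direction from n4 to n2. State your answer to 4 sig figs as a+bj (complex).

-0.001150-0.009321j A

Apply KCL at each of the 5 non-ground nodes and solve the resulting linear system.
Node n1: branches {R1, R2, R5, C4, R6, R8} → V_1 = 0.2007+0.2568j
Node n2: branches {C1, R4, R7} → V_2 = -6.613+0.9707j
Node n3: branches {R2, R3, R6, V1} → V_3 = 0.8854+0.9594j
Node n4: branches {R1, R7, V1, V2} → V_4 = -6.615+0.9594j
Node n5: branches {C1, C2, R4, C3, R8, V2} → V_5 = -1.235+0.9594j
Source currents: i(V1)=-0.05027-0.05160j, i(V2)=0.03998+0.04322j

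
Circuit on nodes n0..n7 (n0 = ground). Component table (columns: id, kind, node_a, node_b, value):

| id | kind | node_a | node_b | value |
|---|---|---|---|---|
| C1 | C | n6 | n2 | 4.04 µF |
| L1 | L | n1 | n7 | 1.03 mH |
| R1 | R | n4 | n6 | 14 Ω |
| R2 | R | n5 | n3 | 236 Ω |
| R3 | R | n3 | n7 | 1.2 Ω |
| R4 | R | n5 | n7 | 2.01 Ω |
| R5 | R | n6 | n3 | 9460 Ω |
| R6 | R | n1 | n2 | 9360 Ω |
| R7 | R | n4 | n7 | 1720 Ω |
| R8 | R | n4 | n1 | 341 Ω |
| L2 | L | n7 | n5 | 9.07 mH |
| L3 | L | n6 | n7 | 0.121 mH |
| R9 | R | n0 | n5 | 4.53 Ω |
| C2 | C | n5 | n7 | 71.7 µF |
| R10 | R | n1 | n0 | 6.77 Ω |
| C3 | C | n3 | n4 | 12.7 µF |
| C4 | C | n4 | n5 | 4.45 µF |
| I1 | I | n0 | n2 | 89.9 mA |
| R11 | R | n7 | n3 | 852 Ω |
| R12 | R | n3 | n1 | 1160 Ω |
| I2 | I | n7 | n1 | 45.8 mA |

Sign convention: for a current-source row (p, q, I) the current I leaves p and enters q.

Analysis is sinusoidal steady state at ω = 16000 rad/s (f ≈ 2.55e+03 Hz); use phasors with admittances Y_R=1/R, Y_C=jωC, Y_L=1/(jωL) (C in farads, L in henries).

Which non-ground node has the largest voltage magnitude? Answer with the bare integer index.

2

Element admittances at ω=16000 rad/s:
  Y(C1) = 0.000+0.06464j S between n6,n2
  Y(L1) = 0.000-0.06068j S between n1,n7
  Y(R1) = 0.07143+0.000j S between n4,n6
  Y(R2) = 0.004237+0.000j S between n5,n3
  Y(R3) = 0.8333+0.000j S between n3,n7
  Y(R4) = 0.4975+0.000j S between n5,n7
  Y(R5) = 0.0001057+0.000j S between n6,n3
  Y(R6) = 0.0001068+0.000j S between n1,n2
  Y(R7) = 0.0005814+0.000j S between n4,n7
  Y(R8) = 0.002933+0.000j S between n4,n1
  Y(L2) = 0.000-0.006891j S between n7,n5
  Y(L3) = 0.000-0.5165j S between n6,n7
  Y(R9) = 0.2208+0.000j S between n0,n5
  Y(C2) = 0.000+1.147j S between n5,n7
  Y(R10) = 0.1477+0.000j S between n1,n0
  Y(C3) = 0.000+0.2032j S between n3,n4
  Y(C4) = 0.000+0.07120j S between n4,n5
  I1: injects 0.0899 A into n2 (from n0)
  Y(R11) = 0.001174+0.000j S between n7,n3
  Y(R12) = 0.0008621+0.000j S between n3,n1
  I2: injects 0.0458 A into n1 (from n7)
Assemble and solve the 7×7 MNA system:
  V(n1)=0.2813+0.01899j  V(n2)=0.2531-1.264j  V(n3)=0.2271-0.03970j  V(n4)=0.2660-0.02889j  V(n5)=0.2190-0.01271j  V(n6)=0.2510+0.1267j  V(n7)=0.2297-0.04939j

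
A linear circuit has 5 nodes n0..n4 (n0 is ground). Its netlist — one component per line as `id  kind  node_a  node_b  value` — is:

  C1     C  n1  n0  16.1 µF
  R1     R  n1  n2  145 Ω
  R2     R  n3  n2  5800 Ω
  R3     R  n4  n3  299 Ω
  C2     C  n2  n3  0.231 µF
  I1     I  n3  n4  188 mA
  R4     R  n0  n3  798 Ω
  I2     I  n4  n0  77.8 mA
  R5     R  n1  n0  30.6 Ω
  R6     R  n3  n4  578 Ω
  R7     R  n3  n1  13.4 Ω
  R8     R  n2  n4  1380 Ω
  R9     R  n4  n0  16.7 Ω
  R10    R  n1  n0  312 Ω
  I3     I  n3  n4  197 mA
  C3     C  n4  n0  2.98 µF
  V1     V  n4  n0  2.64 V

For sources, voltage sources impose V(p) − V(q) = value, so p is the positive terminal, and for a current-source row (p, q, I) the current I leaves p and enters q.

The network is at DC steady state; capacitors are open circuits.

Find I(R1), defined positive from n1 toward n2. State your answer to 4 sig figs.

-0.006247 A

Element admittances at DC:
  Y(C1) = 0.000 S between n1,n0
  Y(R1) = 0.006897 S between n1,n2
  Y(R2) = 0.0001724 S between n3,n2
  Y(R3) = 0.003344 S between n4,n3
  Y(C2) = 0.000 S between n2,n3
  I1: injects 0.188 A into n4 (from n3)
  Y(R4) = 0.001253 S between n0,n3
  I2: injects 0.0778 A into n0 (from n4)
  Y(R5) = 0.03268 S between n1,n0
  Y(R6) = 0.001730 S between n3,n4
  Y(R7) = 0.07463 S between n3,n1
  Y(R8) = 0.0007246 S between n2,n4
  Y(R9) = 0.05988 S between n4,n0
  Y(R10) = 0.003205 S between n1,n0
  I3: injects 0.197 A into n4 (from n3)
  Y(C3) = 0.000 S between n4,n0
  V1: constraint V(n4)−V(n0) = 2.64
Assemble and solve the 5×5 MNA system:
  V(n1)=-8.043  V(n2)=-7.137  V(n3)=-11.99  V(n4)=2.640
  i(V1)=0.06777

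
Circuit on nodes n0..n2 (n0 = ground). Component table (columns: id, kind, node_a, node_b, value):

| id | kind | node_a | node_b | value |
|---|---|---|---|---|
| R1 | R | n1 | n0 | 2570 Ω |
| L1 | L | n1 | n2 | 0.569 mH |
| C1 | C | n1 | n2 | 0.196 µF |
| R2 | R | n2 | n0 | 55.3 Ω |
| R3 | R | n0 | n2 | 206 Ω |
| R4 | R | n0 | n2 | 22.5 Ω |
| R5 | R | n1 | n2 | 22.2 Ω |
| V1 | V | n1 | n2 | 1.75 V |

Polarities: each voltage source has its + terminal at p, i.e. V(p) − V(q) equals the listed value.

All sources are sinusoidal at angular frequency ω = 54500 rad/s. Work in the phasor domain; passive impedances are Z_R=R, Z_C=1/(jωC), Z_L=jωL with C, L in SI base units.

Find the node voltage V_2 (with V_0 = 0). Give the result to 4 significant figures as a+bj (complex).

Element admittances at ω=54500 rad/s:
  Y(R1) = 0.0003891+0.000j S between n1,n0
  Y(L1) = 0.000-0.03225j S between n1,n2
  Y(C1) = 0.000+0.01068j S between n1,n2
  Y(R2) = 0.01808+0.000j S between n2,n0
  Y(R3) = 0.004854+0.000j S between n0,n2
  Y(R4) = 0.04444+0.000j S between n0,n2
  Y(R5) = 0.04505+0.000j S between n1,n2
  V1: constraint V(n1)−V(n2) = 1.75
Assemble and solve the 3×3 MNA system:
  V(n1)=1.740+0.000j  V(n2)=-0.01005+0.000j
  i(V1)=-0.07951+0.03774j

-0.01005+0.000j V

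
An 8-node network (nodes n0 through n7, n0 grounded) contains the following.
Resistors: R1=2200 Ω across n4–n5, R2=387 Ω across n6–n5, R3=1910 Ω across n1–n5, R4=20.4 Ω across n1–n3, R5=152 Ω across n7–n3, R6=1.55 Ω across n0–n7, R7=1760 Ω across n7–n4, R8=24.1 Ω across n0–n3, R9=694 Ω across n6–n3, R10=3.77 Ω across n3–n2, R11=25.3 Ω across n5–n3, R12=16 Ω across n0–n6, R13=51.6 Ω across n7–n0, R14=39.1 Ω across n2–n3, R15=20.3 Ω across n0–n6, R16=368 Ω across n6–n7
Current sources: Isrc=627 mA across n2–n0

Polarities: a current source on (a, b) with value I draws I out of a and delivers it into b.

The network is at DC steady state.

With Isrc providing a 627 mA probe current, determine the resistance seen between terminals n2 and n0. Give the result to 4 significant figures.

R_eq = 22.68 Ω

Element admittances at DC:
  Y(R1) = 0.0004545 S between n4,n5
  Y(R2) = 0.002584 S between n6,n5
  Y(R3) = 0.0005236 S between n1,n5
  Y(R4) = 0.04902 S between n1,n3
  Y(R5) = 0.006579 S between n7,n3
  Y(R6) = 0.6452 S between n0,n7
  Y(R7) = 0.0005682 S between n7,n4
  Y(R8) = 0.04149 S between n0,n3
  Y(R9) = 0.001441 S between n6,n3
  Y(R10) = 0.2653 S between n3,n2
  Y(R11) = 0.03953 S between n5,n3
  Y(R12) = 0.06250 S between n0,n6
  Y(R13) = 0.01938 S between n7,n0
  Y(R14) = 0.02558 S between n2,n3
  Y(R15) = 0.04926 S between n0,n6
  Y(R16) = 0.002717 S between n6,n7
  Isrc: injects 0.627 A into n0 (from n2)
Assemble and solve the 7×7 MNA system:
  V(n1)=-12.06  V(n2)=-14.22  V(n3)=-12.07  V(n4)=-5.087  V(n5)=-11.29  V(n6)=-0.3958  V(n7)=-0.1236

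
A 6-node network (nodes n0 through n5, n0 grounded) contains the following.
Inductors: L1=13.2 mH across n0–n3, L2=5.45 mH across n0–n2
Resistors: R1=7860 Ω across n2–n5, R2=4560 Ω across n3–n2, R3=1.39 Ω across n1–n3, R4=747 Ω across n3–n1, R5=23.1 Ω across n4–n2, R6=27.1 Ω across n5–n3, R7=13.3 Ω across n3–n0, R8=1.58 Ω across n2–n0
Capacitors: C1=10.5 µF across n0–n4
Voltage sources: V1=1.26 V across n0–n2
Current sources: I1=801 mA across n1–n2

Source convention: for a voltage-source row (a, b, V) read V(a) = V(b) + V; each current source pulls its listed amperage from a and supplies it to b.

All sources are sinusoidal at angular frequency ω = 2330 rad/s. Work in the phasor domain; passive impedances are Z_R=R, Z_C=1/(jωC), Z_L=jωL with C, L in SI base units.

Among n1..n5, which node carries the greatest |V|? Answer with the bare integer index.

1

MNA unknowns: 5 node voltages V₁..V_5 plus 1 source current (V1)
L1: Y=0.000-0.03251j on G[0,3]
R1: Y=0.0001272+0.000j on G[2,5]
R2: Y=0.0002193+0.000j on G[3,2]
C1: Y=0.000+0.02446j on G[0,4]
R3: Y=0.7194+0.000j on G[1,3]
R4: Y=0.001339+0.000j on G[3,1]
R5: Y=0.04329+0.000j on G[4,2]
R6: Y=0.03690+0.000j on G[5,3]
R7: Y=0.07519+0.000j on G[3,0]
L2: Y=0.000-0.07875j on G[0,2]
R8: Y=0.6329+0.000j on G[2,0]
V1: row V0−V2=1.26, i_V1 at 0,2
I1: z[1]−=0.801, z[2]+=0.801
solve → V1=-10.06-3.853j, V2=-1.260+0.000j, V3=-8.952-3.853j, V4=-0.9550+0.5397j, V5=-8.925-3.840j
aux → i_V1=-1.609+0.07719j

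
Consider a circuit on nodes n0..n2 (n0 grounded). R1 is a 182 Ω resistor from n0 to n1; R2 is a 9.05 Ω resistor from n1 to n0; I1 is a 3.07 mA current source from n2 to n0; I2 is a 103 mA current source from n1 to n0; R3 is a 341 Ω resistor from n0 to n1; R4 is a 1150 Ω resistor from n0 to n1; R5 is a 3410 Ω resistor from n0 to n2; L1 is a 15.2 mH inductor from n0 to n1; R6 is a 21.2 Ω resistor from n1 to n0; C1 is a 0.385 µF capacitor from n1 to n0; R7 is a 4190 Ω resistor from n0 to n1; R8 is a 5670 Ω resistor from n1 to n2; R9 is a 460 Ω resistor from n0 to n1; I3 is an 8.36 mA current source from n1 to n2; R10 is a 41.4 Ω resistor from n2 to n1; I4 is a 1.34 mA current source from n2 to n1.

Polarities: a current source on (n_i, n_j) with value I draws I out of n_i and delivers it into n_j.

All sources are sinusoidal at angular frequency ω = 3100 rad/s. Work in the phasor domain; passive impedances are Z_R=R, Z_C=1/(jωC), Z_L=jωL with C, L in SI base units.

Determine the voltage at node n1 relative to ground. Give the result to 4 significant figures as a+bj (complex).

-0.6169-0.07282j V

Apply KCL at each of the 2 non-ground nodes and solve the resulting linear system.
Node n1: branches {R1, R2, I2, R3, R4, L1, R6, C1, R7, R8, R9, I3, R10, I4} → V_1 = -0.6169-0.07282j
Node n2: branches {I1, R5, R8, I3, R10, I4} → V_2 = -0.4491-0.07195j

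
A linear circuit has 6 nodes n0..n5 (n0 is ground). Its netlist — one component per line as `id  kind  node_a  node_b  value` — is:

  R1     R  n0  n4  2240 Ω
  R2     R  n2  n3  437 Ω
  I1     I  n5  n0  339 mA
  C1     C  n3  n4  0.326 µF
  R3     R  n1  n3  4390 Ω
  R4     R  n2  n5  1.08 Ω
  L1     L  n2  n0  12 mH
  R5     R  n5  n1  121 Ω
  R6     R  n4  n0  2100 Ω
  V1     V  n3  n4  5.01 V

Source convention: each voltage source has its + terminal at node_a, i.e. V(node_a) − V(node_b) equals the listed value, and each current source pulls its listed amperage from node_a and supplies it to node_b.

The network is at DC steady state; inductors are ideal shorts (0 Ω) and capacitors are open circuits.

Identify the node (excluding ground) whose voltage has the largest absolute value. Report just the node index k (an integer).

Apply KCL at each of the 5 non-ground nodes and solve the resulting linear system.
Node n1: branches {R3, R5} → V_1 = -0.3204
Node n2: branches {R2, R4, L1} → V_2 = 0.000
Node n3: branches {R2, C1, R3, V1} → V_3 = 1.323
Node n4: branches {R1, C1, R6, V1} → V_4 = -3.687
Node n5: branches {I1, R4, R5} → V_5 = -0.3657
Source currents: i(L1)=-0.3356, i(V1)=-0.003402

4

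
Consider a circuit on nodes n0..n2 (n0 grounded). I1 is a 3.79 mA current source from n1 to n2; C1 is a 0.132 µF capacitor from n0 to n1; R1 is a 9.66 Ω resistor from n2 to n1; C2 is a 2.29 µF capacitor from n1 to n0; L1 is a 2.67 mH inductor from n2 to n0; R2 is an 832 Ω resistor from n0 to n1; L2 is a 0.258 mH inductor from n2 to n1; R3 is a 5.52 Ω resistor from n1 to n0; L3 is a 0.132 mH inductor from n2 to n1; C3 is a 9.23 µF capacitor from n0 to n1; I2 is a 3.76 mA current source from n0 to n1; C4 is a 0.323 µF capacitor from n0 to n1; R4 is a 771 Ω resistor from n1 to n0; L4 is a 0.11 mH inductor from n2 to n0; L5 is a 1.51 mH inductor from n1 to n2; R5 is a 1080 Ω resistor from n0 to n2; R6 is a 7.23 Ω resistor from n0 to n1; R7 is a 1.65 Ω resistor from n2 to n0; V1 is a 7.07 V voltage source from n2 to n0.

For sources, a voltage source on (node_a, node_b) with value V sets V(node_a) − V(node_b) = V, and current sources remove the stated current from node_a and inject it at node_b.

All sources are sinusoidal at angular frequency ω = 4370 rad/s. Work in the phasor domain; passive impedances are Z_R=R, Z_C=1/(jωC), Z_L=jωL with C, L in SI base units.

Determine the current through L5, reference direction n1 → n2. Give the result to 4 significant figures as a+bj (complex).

MNA unknowns: 2 node voltages V₁..V_2 plus 1 source current (V1)
I1: z[1]−=0.00379, z[2]+=0.00379
C1: Y=0.000+0.0005768j on G[0,1]
R1: Y=0.1035+0.000j on G[2,1]
C2: Y=0.000+0.01001j on G[1,0]
L1: Y=0.000-0.08571j on G[2,0]
R2: Y=0.001202+0.000j on G[0,1]
L2: Y=0.000-0.8869j on G[2,1]
R3: Y=0.1812+0.000j on G[1,0]
L3: Y=0.000-1.734j on G[2,1]
C3: Y=0.000+0.04034j on G[0,1]
I2: z[0]−=0.00376, z[1]+=0.00376
C4: Y=0.000+0.001412j on G[0,1]
R4: Y=0.001297+0.000j on G[1,0]
L4: Y=0.000-2.080j on G[2,0]
L5: Y=0.000-0.1515j on G[1,2]
R5: Y=0.0009259+0.000j on G[0,2]
R6: Y=0.1383+0.000j on G[0,1]
R7: Y=0.6061+0.000j on G[2,0]
V1: row V2−V0=7.07, i_V1 at 2,0
solve → V1=7.075-0.8378j, V2=7.070+0.000j
aux → i_V1=-6.609+15.21j

-0.1270-0.0007534j A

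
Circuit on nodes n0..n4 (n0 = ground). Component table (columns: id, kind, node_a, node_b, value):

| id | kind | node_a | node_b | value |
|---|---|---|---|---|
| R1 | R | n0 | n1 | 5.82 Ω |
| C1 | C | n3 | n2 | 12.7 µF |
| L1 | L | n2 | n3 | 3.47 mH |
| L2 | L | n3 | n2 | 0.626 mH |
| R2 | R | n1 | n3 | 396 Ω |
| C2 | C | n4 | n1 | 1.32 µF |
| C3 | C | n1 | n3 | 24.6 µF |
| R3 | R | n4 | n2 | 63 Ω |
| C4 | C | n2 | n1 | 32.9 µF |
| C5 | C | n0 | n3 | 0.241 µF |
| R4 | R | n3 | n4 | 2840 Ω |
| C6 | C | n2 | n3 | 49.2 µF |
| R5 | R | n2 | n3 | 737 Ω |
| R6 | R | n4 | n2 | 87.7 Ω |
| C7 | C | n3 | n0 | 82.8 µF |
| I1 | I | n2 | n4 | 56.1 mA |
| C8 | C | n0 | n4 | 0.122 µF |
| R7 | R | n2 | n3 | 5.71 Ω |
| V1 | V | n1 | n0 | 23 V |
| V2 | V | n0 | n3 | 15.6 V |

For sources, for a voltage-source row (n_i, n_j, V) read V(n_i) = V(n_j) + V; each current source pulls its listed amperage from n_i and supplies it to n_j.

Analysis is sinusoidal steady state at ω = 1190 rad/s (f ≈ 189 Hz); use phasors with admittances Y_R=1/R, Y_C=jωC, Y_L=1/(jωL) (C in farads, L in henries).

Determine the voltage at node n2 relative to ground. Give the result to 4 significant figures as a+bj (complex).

-16.65+0.1286j V

Element admittances at ω=1190 rad/s:
  Y(R1) = 0.1718+0.000j S between n0,n1
  Y(C1) = 0.000+0.01511j S between n3,n2
  Y(L1) = 0.000-0.2422j S between n2,n3
  Y(L2) = 0.000-1.342j S between n3,n2
  Y(R2) = 0.002525+0.000j S between n1,n3
  Y(C2) = 0.000+0.001571j S between n4,n1
  Y(C3) = 0.000+0.02927j S between n1,n3
  Y(R3) = 0.01587+0.000j S between n4,n2
  Y(C4) = 0.000+0.03915j S between n2,n1
  Y(C5) = 0.000+0.0002868j S between n0,n3
  Y(R4) = 0.0003521+0.000j S between n3,n4
  Y(C6) = 0.000+0.05855j S between n2,n3
  Y(R5) = 0.001357+0.000j S between n2,n3
  Y(R6) = 0.01140+0.000j S between n4,n2
  Y(C7) = 0.000+0.09853j S between n3,n0
  I1: injects 0.0561 A into n4 (from n2)
  Y(C8) = 0.000+0.0001452j S between n0,n4
  Y(R7) = 0.1751+0.000j S between n2,n3
  V1: constraint V(n1)−V(n0) = 23
  V2: constraint V(n0)−V(n3) = 15.6
Assemble and solve the 6×6 MNA system:
  V(n1)=23.00+0.000j  V(n2)=-16.65+0.1286j  V(n3)=-15.60+0.000j  V(n4)=-14.46+2.333j
  i(V1)=-4.058-2.741j  i(V2)=-0.1065-4.285j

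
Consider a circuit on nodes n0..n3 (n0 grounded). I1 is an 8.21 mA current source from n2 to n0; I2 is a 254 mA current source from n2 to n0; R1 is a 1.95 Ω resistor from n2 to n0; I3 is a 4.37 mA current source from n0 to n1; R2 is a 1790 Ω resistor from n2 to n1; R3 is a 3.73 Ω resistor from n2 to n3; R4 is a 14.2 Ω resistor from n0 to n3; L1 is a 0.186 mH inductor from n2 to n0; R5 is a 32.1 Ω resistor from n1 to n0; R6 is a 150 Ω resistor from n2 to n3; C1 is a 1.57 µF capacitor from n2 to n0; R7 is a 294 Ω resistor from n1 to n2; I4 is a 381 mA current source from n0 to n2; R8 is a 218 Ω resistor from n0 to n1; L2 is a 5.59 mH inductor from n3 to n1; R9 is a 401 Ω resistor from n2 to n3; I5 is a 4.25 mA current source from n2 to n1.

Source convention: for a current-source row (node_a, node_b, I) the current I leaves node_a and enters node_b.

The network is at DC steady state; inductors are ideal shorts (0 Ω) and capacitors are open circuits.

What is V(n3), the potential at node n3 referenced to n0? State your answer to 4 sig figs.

0.02225 V

Element admittances at DC:
  I1: injects 0.00821 A into n0 (from n2)
  I2: injects 0.254 A into n0 (from n2)
  Y(R1) = 0.5128 S between n2,n0
  I3: injects 0.00437 A into n1 (from n0)
  Y(R2) = 0.0005587 S between n2,n1
  Y(R3) = 0.2681 S between n2,n3
  Y(R4) = 0.07042 S between n0,n3
  L1: short n2↔n0 (DC inductor)
  Y(R5) = 0.03115 S between n1,n0
  Y(R6) = 0.006667 S between n2,n3
  Y(C1) = 0.000 S between n2,n0
  Y(R7) = 0.003401 S between n1,n2
  I4: injects 0.381 A into n2 (from n0)
  Y(R8) = 0.004587 S between n0,n1
  L2: short n3↔n1 (DC inductor)
  Y(R9) = 0.002494 S between n2,n3
  I5: injects 0.00425 A into n1 (from n2)
Assemble and solve the 5×5 MNA system:
  V(n1)=0.02225  V(n2)=0.000  V(n3)=0.02225
  i(L1)=0.1208  i(L2)=-0.007737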